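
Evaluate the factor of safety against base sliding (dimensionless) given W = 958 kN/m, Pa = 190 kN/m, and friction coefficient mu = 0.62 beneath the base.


Resisting force = mu * W = 0.62 * 958 = 593.96 kN/m
FOS = Resisting / Driving = 593.96 / 190
= 3.1261 (dimensionless)

3.1261 (dimensionless)


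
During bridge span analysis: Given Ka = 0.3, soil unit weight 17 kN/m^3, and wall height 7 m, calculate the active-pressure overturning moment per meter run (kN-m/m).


Pa = 0.5 * Ka * gamma * H^2
= 0.5 * 0.3 * 17 * 7^2
= 124.95 kN/m
Arm = H / 3 = 7 / 3 = 2.3333 m
Mo = Pa * arm = Pa * H / 3 = 124.95 * 7 / 3 = 291.55 kN-m/m

291.55 kN-m/m


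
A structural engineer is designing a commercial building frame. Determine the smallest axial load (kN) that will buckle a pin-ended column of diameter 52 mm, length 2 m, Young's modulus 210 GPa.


I = pi * d^4 / 64 = 358908.11 mm^4
L = 2000.0 mm
P_cr = pi^2 * E * I / L^2
= 9.8696 * 210000.0 * 358908.11 / 2000.0^2
= 185969.76 N = 185.9698 kN

185.9698 kN


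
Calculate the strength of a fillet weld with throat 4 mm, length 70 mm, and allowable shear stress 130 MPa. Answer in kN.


Strength = throat * length * allowable stress
= 4 * 70 * 130 N
= 36400 N
= 36.4 kN

36.4 kN


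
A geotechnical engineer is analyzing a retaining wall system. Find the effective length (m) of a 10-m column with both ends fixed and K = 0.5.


L_eff = K * L
= 0.5 * 10
= 5.0 m

5.0 m


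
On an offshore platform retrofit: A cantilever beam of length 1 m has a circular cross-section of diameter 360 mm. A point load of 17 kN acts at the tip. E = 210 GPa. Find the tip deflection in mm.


I = pi * d^4 / 64 = pi * 360^4 / 64 = 824479576.01 mm^4
L = 1000.0 mm, P = 17000.0 N, E = 210000.0 MPa
delta = P * L^3 / (3 * E * I)
= 17000.0 * 1000.0^3 / (3 * 210000.0 * 824479576.01)
= 0.0327 mm

0.0327 mm


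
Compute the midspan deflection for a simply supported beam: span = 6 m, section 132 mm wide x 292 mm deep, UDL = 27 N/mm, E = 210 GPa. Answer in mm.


I = 132 * 292^3 / 12 = 273867968.0 mm^4
L = 6000.0 mm, w = 27 N/mm, E = 210000.0 MPa
delta = 5 * w * L^4 / (384 * E * I)
= 5 * 27 * 6000.0^4 / (384 * 210000.0 * 273867968.0)
= 7.9222 mm

7.9222 mm


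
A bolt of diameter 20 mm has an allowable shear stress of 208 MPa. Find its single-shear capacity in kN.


A = pi * d^2 / 4 = pi * 20^2 / 4 = 314.1593 mm^2
V = f_v * A / 1000 = 208 * 314.1593 / 1000
= 65.3451 kN

65.3451 kN


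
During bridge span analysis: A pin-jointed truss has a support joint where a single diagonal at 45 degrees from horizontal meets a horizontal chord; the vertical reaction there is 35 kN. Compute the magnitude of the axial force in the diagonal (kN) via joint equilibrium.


At the joint, only the diagonal has a vertical component, so vertical equilibrium gives:
F * sin(45) = 35
F = 35 / sin(45)
= 35 / 0.707107
= 49.5 kN

49.5 kN


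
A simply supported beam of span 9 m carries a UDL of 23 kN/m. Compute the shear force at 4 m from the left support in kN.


R_A = w * L / 2 = 23 * 9 / 2 = 103.5 kN
V(x) = R_A - w * x = 103.5 - 23 * 4
= 11.5 kN

11.5 kN


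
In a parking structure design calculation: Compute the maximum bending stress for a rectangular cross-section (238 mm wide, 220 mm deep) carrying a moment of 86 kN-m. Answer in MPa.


I = b * h^3 / 12 = 238 * 220^3 / 12 = 211185333.33 mm^4
y = h / 2 = 220 / 2 = 110.0 mm
M = 86 kN-m = 86000000.0 N-mm
sigma = M * y / I = 86000000.0 * 110.0 / 211185333.33
= 44.79 MPa

44.79 MPa


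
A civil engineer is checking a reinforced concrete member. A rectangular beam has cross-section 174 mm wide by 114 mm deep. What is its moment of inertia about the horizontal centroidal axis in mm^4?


I = b * h^3 / 12
= 174 * 114^3 / 12
= 174 * 1481544 / 12
= 21482388.0 mm^4

21482388.0 mm^4


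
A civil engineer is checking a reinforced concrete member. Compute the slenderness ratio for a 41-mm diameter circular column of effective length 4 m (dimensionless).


Radius of gyration r = d / 4 = 41 / 4 = 10.25 mm
L_eff = 4000.0 mm
Slenderness ratio = L / r = 4000.0 / 10.25 = 390.24 (dimensionless)

390.24 (dimensionless)


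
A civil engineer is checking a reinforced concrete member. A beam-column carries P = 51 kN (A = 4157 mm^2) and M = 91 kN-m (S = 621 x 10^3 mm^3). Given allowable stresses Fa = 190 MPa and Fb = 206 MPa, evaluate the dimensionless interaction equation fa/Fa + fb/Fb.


f_a = P / A = 51000.0 / 4157 = 12.2685 MPa
f_b = M / S = 91000000.0 / 621000.0 = 146.5378 MPa
Ratio = f_a / Fa + f_b / Fb
= 12.2685 / 190 + 146.5378 / 206
= 0.7759 (dimensionless)

0.7759 (dimensionless)


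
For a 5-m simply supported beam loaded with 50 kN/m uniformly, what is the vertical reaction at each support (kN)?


Total load = w * L = 50 * 5 = 250 kN
By symmetry, each reaction R = total / 2 = 250 / 2 = 125.0 kN

125.0 kN


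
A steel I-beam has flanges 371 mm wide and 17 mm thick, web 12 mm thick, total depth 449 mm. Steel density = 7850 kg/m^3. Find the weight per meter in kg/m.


A_flanges = 2 * 371 * 17 = 12614 mm^2
A_web = (449 - 2 * 17) * 12 = 4980 mm^2
A_total = 12614 + 4980 = 17594 mm^2 = 0.017594 m^2
Weight = rho * A = 7850 * 0.017594 = 138.1129 kg/m

138.1129 kg/m


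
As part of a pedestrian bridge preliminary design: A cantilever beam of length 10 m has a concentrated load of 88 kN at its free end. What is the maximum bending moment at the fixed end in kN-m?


For a cantilever with a point load at the free end:
M_max = P * L = 88 * 10 = 880 kN-m

880 kN-m


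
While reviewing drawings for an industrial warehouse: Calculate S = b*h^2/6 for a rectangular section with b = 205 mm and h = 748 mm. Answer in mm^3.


S = b * h^2 / 6
= 205 * 748^2 / 6
= 205 * 559504 / 6
= 19116386.67 mm^3

19116386.67 mm^3


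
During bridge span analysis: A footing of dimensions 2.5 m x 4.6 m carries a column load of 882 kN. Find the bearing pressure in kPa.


A = 2.5 * 4.6 = 11.5 m^2
q = P / A = 882 / 11.5
= 76.6957 kPa

76.6957 kPa


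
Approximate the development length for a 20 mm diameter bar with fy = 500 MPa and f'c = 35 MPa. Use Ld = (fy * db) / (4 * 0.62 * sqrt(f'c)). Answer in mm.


Ld = (fy * db) / (4 * 0.62 * sqrt(f'c))
= (500 * 20) / (4 * 0.62 * sqrt(35))
= 10000 / 14.6719
= 681.58 mm

681.58 mm


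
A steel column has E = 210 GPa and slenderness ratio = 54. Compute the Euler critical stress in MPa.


sigma_cr = pi^2 * E / lambda^2
= 9.8696 * 210000.0 / 54^2
= 9.8696 * 210000.0 / 2916
= 710.774 MPa

710.774 MPa


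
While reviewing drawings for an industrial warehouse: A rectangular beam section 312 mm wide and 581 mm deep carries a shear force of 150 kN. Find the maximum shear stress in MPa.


A = b * h = 312 * 581 = 181272 mm^2
V = 150 kN = 150000.0 N
tau_max = 1.5 * V / A = 1.5 * 150000.0 / 181272
= 1.2412 MPa

1.2412 MPa


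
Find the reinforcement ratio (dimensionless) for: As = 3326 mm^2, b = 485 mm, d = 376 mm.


rho = As / (b * d)
= 3326 / (485 * 376)
= 3326 / 182360
= 0.018239 (dimensionless)

0.018239 (dimensionless)


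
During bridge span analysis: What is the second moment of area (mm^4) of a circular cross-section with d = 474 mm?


r = d / 2 = 474 / 2 = 237.0 mm
I = pi * r^4 / 4 = pi * 237.0^4 / 4
= 2477897088.61 mm^4

2477897088.61 mm^4


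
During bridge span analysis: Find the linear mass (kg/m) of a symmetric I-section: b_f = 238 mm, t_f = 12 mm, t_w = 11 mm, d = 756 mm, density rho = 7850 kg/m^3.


A_flanges = 2 * 238 * 12 = 5712 mm^2
A_web = (756 - 2 * 12) * 11 = 8052 mm^2
A_total = 5712 + 8052 = 13764 mm^2 = 0.013764 m^2
Weight = rho * A = 7850 * 0.013764 = 108.0474 kg/m

108.0474 kg/m


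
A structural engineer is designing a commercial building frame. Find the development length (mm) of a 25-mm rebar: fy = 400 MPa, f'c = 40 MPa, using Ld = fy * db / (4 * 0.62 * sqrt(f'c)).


Ld = (fy * db) / (4 * 0.62 * sqrt(f'c))
= (400 * 25) / (4 * 0.62 * sqrt(40))
= 10000 / 15.6849
= 637.56 mm

637.56 mm


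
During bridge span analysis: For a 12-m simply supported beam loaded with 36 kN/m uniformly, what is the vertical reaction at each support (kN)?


Total load = w * L = 36 * 12 = 432 kN
By symmetry, each reaction R = total / 2 = 432 / 2 = 216.0 kN

216.0 kN


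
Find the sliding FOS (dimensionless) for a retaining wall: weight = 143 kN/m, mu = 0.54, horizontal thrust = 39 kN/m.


Resisting force = mu * W = 0.54 * 143 = 77.22 kN/m
FOS = Resisting / Driving = 77.22 / 39
= 1.98 (dimensionless)

1.98 (dimensionless)


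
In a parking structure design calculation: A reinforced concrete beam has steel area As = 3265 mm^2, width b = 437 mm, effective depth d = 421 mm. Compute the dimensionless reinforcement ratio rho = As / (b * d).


rho = As / (b * d)
= 3265 / (437 * 421)
= 3265 / 183977
= 0.017747 (dimensionless)

0.017747 (dimensionless)


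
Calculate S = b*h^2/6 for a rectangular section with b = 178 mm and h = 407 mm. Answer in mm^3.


S = b * h^2 / 6
= 178 * 407^2 / 6
= 178 * 165649 / 6
= 4914253.67 mm^3

4914253.67 mm^3


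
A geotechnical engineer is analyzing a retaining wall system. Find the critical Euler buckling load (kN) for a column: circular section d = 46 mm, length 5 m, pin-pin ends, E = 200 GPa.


I = pi * d^4 / 64 = 219786.61 mm^4
L = 5000.0 mm
P_cr = pi^2 * E * I / L^2
= 9.8696 * 200000.0 * 219786.61 / 5000.0^2
= 17353.65 N = 17.3537 kN

17.3537 kN


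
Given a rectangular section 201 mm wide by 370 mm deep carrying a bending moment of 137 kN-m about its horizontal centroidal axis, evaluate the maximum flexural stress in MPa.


I = b * h^3 / 12 = 201 * 370^3 / 12 = 848437750.0 mm^4
y = h / 2 = 370 / 2 = 185.0 mm
M = 137 kN-m = 137000000.0 N-mm
sigma = M * y / I = 137000000.0 * 185.0 / 848437750.0
= 29.87 MPa

29.87 MPa


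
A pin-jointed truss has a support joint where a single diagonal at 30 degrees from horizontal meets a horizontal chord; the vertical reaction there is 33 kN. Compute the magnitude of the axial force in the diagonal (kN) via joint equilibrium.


At the joint, only the diagonal has a vertical component, so vertical equilibrium gives:
F * sin(30) = 33
F = 33 / sin(30)
= 33 / 0.5
= 66.0 kN

66.0 kN


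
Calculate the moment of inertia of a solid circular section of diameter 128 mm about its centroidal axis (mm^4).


r = d / 2 = 128 / 2 = 64.0 mm
I = pi * r^4 / 4 = pi * 64.0^4 / 4
= 13176794.63 mm^4

13176794.63 mm^4


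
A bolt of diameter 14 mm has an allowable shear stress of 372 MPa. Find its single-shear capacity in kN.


A = pi * d^2 / 4 = pi * 14^2 / 4 = 153.938 mm^2
V = f_v * A / 1000 = 372 * 153.938 / 1000
= 57.265 kN

57.265 kN


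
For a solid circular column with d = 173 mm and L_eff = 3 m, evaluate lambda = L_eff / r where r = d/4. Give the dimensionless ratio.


Radius of gyration r = d / 4 = 173 / 4 = 43.25 mm
L_eff = 3000.0 mm
Slenderness ratio = L / r = 3000.0 / 43.25 = 69.36 (dimensionless)

69.36 (dimensionless)


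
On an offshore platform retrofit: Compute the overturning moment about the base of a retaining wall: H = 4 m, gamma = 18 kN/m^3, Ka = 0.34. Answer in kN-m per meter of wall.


Pa = 0.5 * Ka * gamma * H^2
= 0.5 * 0.34 * 18 * 4^2
= 48.96 kN/m
Arm = H / 3 = 4 / 3 = 1.3333 m
Mo = Pa * arm = Pa * H / 3 = 48.96 * 4 / 3 = 65.28 kN-m/m

65.28 kN-m/m


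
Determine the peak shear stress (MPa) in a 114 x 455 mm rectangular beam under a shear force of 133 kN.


A = b * h = 114 * 455 = 51870 mm^2
V = 133 kN = 133000.0 N
tau_max = 1.5 * V / A = 1.5 * 133000.0 / 51870
= 3.8462 MPa

3.8462 MPa


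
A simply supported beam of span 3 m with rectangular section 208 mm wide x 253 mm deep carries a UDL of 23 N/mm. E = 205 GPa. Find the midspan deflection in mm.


I = 208 * 253^3 / 12 = 280700801.33 mm^4
L = 3000.0 mm, w = 23 N/mm, E = 205000.0 MPa
delta = 5 * w * L^4 / (384 * E * I)
= 5 * 23 * 3000.0^4 / (384 * 205000.0 * 280700801.33)
= 0.4216 mm

0.4216 mm


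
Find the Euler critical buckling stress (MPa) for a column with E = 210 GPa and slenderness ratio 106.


sigma_cr = pi^2 * E / lambda^2
= 9.8696 * 210000.0 / 106^2
= 9.8696 * 210000.0 / 11236
= 184.4622 MPa

184.4622 MPa


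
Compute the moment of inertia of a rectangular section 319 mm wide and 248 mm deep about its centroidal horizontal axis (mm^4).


I = b * h^3 / 12
= 319 * 248^3 / 12
= 319 * 15252992 / 12
= 405475370.67 mm^4

405475370.67 mm^4


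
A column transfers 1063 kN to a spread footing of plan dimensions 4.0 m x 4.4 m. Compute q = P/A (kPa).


A = 4.0 * 4.4 = 17.6 m^2
q = P / A = 1063 / 17.6
= 60.3977 kPa

60.3977 kPa


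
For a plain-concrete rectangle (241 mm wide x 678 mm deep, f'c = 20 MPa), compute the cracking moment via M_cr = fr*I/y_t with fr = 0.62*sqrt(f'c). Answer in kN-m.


fr = 0.62 * sqrt(20) = 0.62 * 4.4721 = 2.7727 MPa
I = 241 * 678^3 / 12 = 6259287186.0 mm^4
y_t = 339.0 mm
M_cr = fr * I / y_t = 2.7727 * 6259287186.0 / 339.0 N-mm
= 51.1955 kN-m

51.1955 kN-m


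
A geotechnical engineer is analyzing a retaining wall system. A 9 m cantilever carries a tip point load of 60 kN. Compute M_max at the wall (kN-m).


For a cantilever with a point load at the free end:
M_max = P * L = 60 * 9 = 540 kN-m

540 kN-m


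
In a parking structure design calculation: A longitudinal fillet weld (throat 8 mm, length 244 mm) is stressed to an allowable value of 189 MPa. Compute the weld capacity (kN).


Strength = throat * length * allowable stress
= 8 * 244 * 189 N
= 368928 N
= 368.93 kN

368.93 kN


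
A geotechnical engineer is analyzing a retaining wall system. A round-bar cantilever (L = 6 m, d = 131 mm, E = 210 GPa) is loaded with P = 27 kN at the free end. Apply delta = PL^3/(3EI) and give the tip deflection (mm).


I = pi * d^4 / 64 = pi * 131^4 / 64 = 14456231.07 mm^4
L = 6000.0 mm, P = 27000.0 N, E = 210000.0 MPa
delta = P * L^3 / (3 * E * I)
= 27000.0 * 6000.0^3 / (3 * 210000.0 * 14456231.07)
= 640.3566 mm

640.3566 mm


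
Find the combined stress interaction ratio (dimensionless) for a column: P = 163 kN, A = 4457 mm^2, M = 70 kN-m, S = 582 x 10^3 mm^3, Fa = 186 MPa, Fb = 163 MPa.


f_a = P / A = 163000.0 / 4457 = 36.5717 MPa
f_b = M / S = 70000000.0 / 582000.0 = 120.2749 MPa
Ratio = f_a / Fa + f_b / Fb
= 36.5717 / 186 + 120.2749 / 163
= 0.9345 (dimensionless)

0.9345 (dimensionless)


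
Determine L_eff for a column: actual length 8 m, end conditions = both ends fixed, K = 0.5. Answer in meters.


L_eff = K * L
= 0.5 * 8
= 4.0 m

4.0 m


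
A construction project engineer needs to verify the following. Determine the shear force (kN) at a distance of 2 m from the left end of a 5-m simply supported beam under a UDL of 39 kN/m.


R_A = w * L / 2 = 39 * 5 / 2 = 97.5 kN
V(x) = R_A - w * x = 97.5 - 39 * 2
= 19.5 kN

19.5 kN


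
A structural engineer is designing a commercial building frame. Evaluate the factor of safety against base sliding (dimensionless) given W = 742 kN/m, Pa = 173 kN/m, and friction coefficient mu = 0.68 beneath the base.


Resisting force = mu * W = 0.68 * 742 = 504.56 kN/m
FOS = Resisting / Driving = 504.56 / 173
= 2.9165 (dimensionless)

2.9165 (dimensionless)


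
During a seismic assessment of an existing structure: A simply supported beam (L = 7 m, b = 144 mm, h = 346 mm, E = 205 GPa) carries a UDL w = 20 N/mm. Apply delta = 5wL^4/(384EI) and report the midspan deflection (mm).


I = 144 * 346^3 / 12 = 497060832.0 mm^4
L = 7000.0 mm, w = 20 N/mm, E = 205000.0 MPa
delta = 5 * w * L^4 / (384 * E * I)
= 5 * 20 * 7000.0^4 / (384 * 205000.0 * 497060832.0)
= 6.1362 mm

6.1362 mm


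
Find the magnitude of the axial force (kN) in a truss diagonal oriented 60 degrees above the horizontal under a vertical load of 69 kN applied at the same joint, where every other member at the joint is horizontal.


At the joint, only the diagonal has a vertical component, so vertical equilibrium gives:
F * sin(60) = 69
F = 69 / sin(60)
= 69 / 0.866025
= 79.67 kN

79.67 kN


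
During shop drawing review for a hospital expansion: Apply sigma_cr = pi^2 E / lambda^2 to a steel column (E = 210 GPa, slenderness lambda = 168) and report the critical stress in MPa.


sigma_cr = pi^2 * E / lambda^2
= 9.8696 * 210000.0 / 168^2
= 9.8696 * 210000.0 / 28224
= 73.4346 MPa

73.4346 MPa


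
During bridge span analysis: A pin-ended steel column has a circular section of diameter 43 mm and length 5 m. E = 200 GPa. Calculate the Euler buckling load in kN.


I = pi * d^4 / 64 = 167820.0 mm^4
L = 5000.0 mm
P_cr = pi^2 * E * I / L^2
= 9.8696 * 200000.0 * 167820.0 / 5000.0^2
= 13250.54 N = 13.2505 kN

13.2505 kN


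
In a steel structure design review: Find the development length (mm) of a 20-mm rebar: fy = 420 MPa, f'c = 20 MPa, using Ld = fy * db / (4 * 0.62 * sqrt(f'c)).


Ld = (fy * db) / (4 * 0.62 * sqrt(f'c))
= (420 * 20) / (4 * 0.62 * sqrt(20))
= 8400 / 11.0909
= 757.38 mm

757.38 mm


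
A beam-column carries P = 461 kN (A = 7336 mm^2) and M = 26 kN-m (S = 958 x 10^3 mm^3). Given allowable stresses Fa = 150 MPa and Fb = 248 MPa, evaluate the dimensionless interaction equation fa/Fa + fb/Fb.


f_a = P / A = 461000.0 / 7336 = 62.8408 MPa
f_b = M / S = 26000000.0 / 958000.0 = 27.1399 MPa
Ratio = f_a / Fa + f_b / Fb
= 62.8408 / 150 + 27.1399 / 248
= 0.5284 (dimensionless)

0.5284 (dimensionless)


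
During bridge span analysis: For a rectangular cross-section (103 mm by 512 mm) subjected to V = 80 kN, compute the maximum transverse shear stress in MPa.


A = b * h = 103 * 512 = 52736 mm^2
V = 80 kN = 80000.0 N
tau_max = 1.5 * V / A = 1.5 * 80000.0 / 52736
= 2.2755 MPa

2.2755 MPa


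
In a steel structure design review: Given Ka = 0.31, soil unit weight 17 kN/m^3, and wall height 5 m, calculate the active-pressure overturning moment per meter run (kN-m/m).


Pa = 0.5 * Ka * gamma * H^2
= 0.5 * 0.31 * 17 * 5^2
= 65.875 kN/m
Arm = H / 3 = 5 / 3 = 1.6667 m
Mo = Pa * arm = Pa * H / 3 = 65.875 * 5 / 3 = 109.7917 kN-m/m

109.7917 kN-m/m


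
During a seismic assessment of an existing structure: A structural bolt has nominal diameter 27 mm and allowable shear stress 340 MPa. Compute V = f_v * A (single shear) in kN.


A = pi * d^2 / 4 = pi * 27^2 / 4 = 572.5553 mm^2
V = f_v * A / 1000 = 340 * 572.5553 / 1000
= 194.6688 kN

194.6688 kN


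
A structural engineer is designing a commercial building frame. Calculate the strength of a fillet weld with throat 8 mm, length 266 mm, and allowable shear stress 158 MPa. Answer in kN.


Strength = throat * length * allowable stress
= 8 * 266 * 158 N
= 336224 N
= 336.22 kN

336.22 kN


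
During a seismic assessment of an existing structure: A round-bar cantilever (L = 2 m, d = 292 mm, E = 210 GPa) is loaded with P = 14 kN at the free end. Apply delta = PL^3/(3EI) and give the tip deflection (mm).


I = pi * d^4 / 64 = pi * 292^4 / 64 = 356862821.2 mm^4
L = 2000.0 mm, P = 14000.0 N, E = 210000.0 MPa
delta = P * L^3 / (3 * E * I)
= 14000.0 * 2000.0^3 / (3 * 210000.0 * 356862821.2)
= 0.4982 mm

0.4982 mm


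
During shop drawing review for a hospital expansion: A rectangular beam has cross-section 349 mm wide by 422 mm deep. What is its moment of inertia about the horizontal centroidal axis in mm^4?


I = b * h^3 / 12
= 349 * 422^3 / 12
= 349 * 75151448 / 12
= 2185654612.67 mm^4

2185654612.67 mm^4


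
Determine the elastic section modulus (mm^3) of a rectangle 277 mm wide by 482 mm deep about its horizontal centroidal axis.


S = b * h^2 / 6
= 277 * 482^2 / 6
= 277 * 232324 / 6
= 10725624.67 mm^3

10725624.67 mm^3


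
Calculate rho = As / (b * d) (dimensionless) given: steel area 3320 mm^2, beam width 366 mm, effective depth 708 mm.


rho = As / (b * d)
= 3320 / (366 * 708)
= 3320 / 259128
= 0.012812 (dimensionless)

0.012812 (dimensionless)


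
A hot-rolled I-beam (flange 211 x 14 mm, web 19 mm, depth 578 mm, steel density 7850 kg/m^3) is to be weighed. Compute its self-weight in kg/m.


A_flanges = 2 * 211 * 14 = 5908 mm^2
A_web = (578 - 2 * 14) * 19 = 10450 mm^2
A_total = 5908 + 10450 = 16358 mm^2 = 0.016358 m^2
Weight = rho * A = 7850 * 0.016358 = 128.4103 kg/m

128.4103 kg/m


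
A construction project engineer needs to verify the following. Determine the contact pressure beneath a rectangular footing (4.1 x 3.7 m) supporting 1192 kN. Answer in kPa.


A = 4.1 * 3.7 = 15.17 m^2
q = P / A = 1192 / 15.17
= 78.5761 kPa

78.5761 kPa


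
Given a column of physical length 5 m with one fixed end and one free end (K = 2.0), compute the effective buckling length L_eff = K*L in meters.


L_eff = K * L
= 2.0 * 5
= 10.0 m

10.0 m


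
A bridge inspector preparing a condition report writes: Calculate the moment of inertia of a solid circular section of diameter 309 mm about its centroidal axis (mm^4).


r = d / 2 = 309 / 2 = 154.5 mm
I = pi * r^4 / 4 = pi * 154.5^4 / 4
= 447511104.58 mm^4

447511104.58 mm^4


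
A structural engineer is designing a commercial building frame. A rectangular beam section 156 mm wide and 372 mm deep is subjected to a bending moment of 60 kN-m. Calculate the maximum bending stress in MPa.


I = b * h^3 / 12 = 156 * 372^3 / 12 = 669225024.0 mm^4
y = h / 2 = 372 / 2 = 186.0 mm
M = 60 kN-m = 60000000.0 N-mm
sigma = M * y / I = 60000000.0 * 186.0 / 669225024.0
= 16.68 MPa

16.68 MPa


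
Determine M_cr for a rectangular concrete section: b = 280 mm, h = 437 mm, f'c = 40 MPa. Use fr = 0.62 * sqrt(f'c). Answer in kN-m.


fr = 0.62 * sqrt(40) = 0.62 * 6.3246 = 3.9212 MPa
I = 280 * 437^3 / 12 = 1947247236.67 mm^4
y_t = 218.5 mm
M_cr = fr * I / y_t = 3.9212 * 1947247236.67 / 218.5 N-mm
= 34.9455 kN-m

34.9455 kN-m


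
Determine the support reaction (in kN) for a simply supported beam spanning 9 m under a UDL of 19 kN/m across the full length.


Total load = w * L = 19 * 9 = 171 kN
By symmetry, each reaction R = total / 2 = 171 / 2 = 85.5 kN

85.5 kN


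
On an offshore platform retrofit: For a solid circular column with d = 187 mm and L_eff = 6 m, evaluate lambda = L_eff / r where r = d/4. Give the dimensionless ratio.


Radius of gyration r = d / 4 = 187 / 4 = 46.75 mm
L_eff = 6000.0 mm
Slenderness ratio = L / r = 6000.0 / 46.75 = 128.34 (dimensionless)

128.34 (dimensionless)


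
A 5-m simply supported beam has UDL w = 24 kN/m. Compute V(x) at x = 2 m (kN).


R_A = w * L / 2 = 24 * 5 / 2 = 60.0 kN
V(x) = R_A - w * x = 60.0 - 24 * 2
= 12.0 kN

12.0 kN


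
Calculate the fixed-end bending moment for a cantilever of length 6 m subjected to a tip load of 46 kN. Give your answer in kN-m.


For a cantilever with a point load at the free end:
M_max = P * L = 46 * 6 = 276 kN-m

276 kN-m


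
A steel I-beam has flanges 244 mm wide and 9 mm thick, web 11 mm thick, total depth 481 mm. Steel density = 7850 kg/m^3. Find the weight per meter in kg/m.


A_flanges = 2 * 244 * 9 = 4392 mm^2
A_web = (481 - 2 * 9) * 11 = 5093 mm^2
A_total = 4392 + 5093 = 9485 mm^2 = 0.009485 m^2
Weight = rho * A = 7850 * 0.009485 = 74.4573 kg/m

74.4573 kg/m


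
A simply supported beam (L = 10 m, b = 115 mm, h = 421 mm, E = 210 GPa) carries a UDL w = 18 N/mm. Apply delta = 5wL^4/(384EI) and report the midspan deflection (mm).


I = 115 * 421^3 / 12 = 715093584.58 mm^4
L = 10000.0 mm, w = 18 N/mm, E = 210000.0 MPa
delta = 5 * w * L^4 / (384 * E * I)
= 5 * 18 * 10000.0^4 / (384 * 210000.0 * 715093584.58)
= 15.6073 mm

15.6073 mm


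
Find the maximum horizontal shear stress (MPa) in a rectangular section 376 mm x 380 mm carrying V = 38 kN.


A = b * h = 376 * 380 = 142880 mm^2
V = 38 kN = 38000.0 N
tau_max = 1.5 * V / A = 1.5 * 38000.0 / 142880
= 0.3989 MPa

0.3989 MPa


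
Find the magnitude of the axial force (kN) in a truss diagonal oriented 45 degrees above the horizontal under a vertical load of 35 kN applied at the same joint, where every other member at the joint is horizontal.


At the joint, only the diagonal has a vertical component, so vertical equilibrium gives:
F * sin(45) = 35
F = 35 / sin(45)
= 35 / 0.707107
= 49.5 kN

49.5 kN


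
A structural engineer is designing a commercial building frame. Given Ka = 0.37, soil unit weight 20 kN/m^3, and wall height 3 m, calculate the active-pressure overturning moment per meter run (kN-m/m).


Pa = 0.5 * Ka * gamma * H^2
= 0.5 * 0.37 * 20 * 3^2
= 33.3 kN/m
Arm = H / 3 = 3 / 3 = 1.0 m
Mo = Pa * arm = Pa * H / 3 = 33.3 * 3 / 3 = 33.3 kN-m/m

33.3 kN-m/m


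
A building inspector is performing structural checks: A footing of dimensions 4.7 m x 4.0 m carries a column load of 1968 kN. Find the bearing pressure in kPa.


A = 4.7 * 4.0 = 18.8 m^2
q = P / A = 1968 / 18.8
= 104.6809 kPa

104.6809 kPa


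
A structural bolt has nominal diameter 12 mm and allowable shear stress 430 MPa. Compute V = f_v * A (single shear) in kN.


A = pi * d^2 / 4 = pi * 12^2 / 4 = 113.0973 mm^2
V = f_v * A / 1000 = 430 * 113.0973 / 1000
= 48.6319 kN

48.6319 kN


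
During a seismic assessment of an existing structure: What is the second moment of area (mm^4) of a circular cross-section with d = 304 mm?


r = d / 2 = 304 / 2 = 152.0 mm
I = pi * r^4 / 4 = pi * 152.0^4 / 4
= 419241468.12 mm^4

419241468.12 mm^4


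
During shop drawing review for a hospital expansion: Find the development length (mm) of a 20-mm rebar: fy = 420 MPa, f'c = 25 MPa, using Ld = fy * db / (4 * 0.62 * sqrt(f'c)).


Ld = (fy * db) / (4 * 0.62 * sqrt(f'c))
= (420 * 20) / (4 * 0.62 * sqrt(25))
= 8400 / 12.4
= 677.42 mm

677.42 mm


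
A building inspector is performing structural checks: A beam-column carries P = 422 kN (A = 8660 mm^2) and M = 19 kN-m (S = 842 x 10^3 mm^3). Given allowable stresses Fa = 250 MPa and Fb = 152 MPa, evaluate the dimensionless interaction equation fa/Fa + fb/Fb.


f_a = P / A = 422000.0 / 8660 = 48.7298 MPa
f_b = M / S = 19000000.0 / 842000.0 = 22.5653 MPa
Ratio = f_a / Fa + f_b / Fb
= 48.7298 / 250 + 22.5653 / 152
= 0.3434 (dimensionless)

0.3434 (dimensionless)


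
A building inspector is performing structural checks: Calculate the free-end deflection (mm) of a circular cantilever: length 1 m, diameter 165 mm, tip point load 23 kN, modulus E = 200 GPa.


I = pi * d^4 / 64 = pi * 165^4 / 64 = 36383600.6 mm^4
L = 1000.0 mm, P = 23000.0 N, E = 200000.0 MPa
delta = P * L^3 / (3 * E * I)
= 23000.0 * 1000.0^3 / (3 * 200000.0 * 36383600.6)
= 1.0536 mm

1.0536 mm


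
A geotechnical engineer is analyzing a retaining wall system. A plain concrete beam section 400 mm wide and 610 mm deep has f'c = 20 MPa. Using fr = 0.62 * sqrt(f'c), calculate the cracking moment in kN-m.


fr = 0.62 * sqrt(20) = 0.62 * 4.4721 = 2.7727 MPa
I = 400 * 610^3 / 12 = 7566033333.33 mm^4
y_t = 305.0 mm
M_cr = fr * I / y_t = 2.7727 * 7566033333.33 / 305.0 N-mm
= 68.782 kN-m

68.782 kN-m


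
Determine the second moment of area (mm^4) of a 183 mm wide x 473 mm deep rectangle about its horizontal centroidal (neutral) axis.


I = b * h^3 / 12
= 183 * 473^3 / 12
= 183 * 105823817 / 12
= 1613813209.25 mm^4

1613813209.25 mm^4


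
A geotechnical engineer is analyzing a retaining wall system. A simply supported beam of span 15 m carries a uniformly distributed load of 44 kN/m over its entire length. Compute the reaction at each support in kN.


Total load = w * L = 44 * 15 = 660 kN
By symmetry, each reaction R = total / 2 = 660 / 2 = 330.0 kN

330.0 kN


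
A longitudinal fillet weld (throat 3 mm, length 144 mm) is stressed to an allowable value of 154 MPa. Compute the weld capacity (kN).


Strength = throat * length * allowable stress
= 3 * 144 * 154 N
= 66528 N
= 66.53 kN

66.53 kN


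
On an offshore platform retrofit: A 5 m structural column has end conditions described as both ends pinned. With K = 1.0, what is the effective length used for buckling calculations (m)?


L_eff = K * L
= 1.0 * 5
= 5.0 m

5.0 m


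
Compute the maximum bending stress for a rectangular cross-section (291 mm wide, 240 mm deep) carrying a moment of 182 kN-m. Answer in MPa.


I = b * h^3 / 12 = 291 * 240^3 / 12 = 335232000.0 mm^4
y = h / 2 = 240 / 2 = 120.0 mm
M = 182 kN-m = 182000000.0 N-mm
sigma = M * y / I = 182000000.0 * 120.0 / 335232000.0
= 65.15 MPa

65.15 MPa


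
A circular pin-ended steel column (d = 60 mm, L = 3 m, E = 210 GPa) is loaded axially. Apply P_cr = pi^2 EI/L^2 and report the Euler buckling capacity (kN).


I = pi * d^4 / 64 = 636172.51 mm^4
L = 3000.0 mm
P_cr = pi^2 * E * I / L^2
= 9.8696 * 210000.0 * 636172.51 / 3000.0^2
= 146504.66 N = 146.5047 kN

146.5047 kN


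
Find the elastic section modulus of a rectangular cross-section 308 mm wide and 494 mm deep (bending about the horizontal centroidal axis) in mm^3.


S = b * h^2 / 6
= 308 * 494^2 / 6
= 308 * 244036 / 6
= 12527181.33 mm^3

12527181.33 mm^3


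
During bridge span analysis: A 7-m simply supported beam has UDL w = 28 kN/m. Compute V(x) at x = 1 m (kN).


R_A = w * L / 2 = 28 * 7 / 2 = 98.0 kN
V(x) = R_A - w * x = 98.0 - 28 * 1
= 70.0 kN

70.0 kN


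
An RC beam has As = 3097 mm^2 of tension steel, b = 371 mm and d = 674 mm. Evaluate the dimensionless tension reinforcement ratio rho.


rho = As / (b * d)
= 3097 / (371 * 674)
= 3097 / 250054
= 0.012385 (dimensionless)

0.012385 (dimensionless)


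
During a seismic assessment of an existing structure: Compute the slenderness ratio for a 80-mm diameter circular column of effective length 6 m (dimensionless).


Radius of gyration r = d / 4 = 80 / 4 = 20.0 mm
L_eff = 6000.0 mm
Slenderness ratio = L / r = 6000.0 / 20.0 = 300.0 (dimensionless)

300.0 (dimensionless)


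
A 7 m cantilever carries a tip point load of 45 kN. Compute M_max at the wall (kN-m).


For a cantilever with a point load at the free end:
M_max = P * L = 45 * 7 = 315 kN-m

315 kN-m


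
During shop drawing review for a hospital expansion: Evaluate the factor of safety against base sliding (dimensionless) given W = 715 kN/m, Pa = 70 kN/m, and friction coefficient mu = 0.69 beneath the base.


Resisting force = mu * W = 0.69 * 715 = 493.35 kN/m
FOS = Resisting / Driving = 493.35 / 70
= 7.0479 (dimensionless)

7.0479 (dimensionless)


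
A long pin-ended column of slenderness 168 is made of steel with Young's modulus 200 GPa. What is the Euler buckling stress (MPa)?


sigma_cr = pi^2 * E / lambda^2
= 9.8696 * 200000.0 / 168^2
= 9.8696 * 200000.0 / 28224
= 69.9377 MPa

69.9377 MPa


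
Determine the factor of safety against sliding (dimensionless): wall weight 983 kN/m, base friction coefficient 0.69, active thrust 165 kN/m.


Resisting force = mu * W = 0.69 * 983 = 678.27 kN/m
FOS = Resisting / Driving = 678.27 / 165
= 4.1107 (dimensionless)

4.1107 (dimensionless)


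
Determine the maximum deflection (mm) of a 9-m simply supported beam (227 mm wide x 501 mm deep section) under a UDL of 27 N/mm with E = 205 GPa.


I = 227 * 501^3 / 12 = 2378799227.25 mm^4
L = 9000.0 mm, w = 27 N/mm, E = 205000.0 MPa
delta = 5 * w * L^4 / (384 * E * I)
= 5 * 27 * 9000.0^4 / (384 * 205000.0 * 2378799227.25)
= 4.73 mm

4.73 mm


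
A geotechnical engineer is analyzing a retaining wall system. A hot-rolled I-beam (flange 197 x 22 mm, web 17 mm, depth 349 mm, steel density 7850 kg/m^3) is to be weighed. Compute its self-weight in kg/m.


A_flanges = 2 * 197 * 22 = 8668 mm^2
A_web = (349 - 2 * 22) * 17 = 5185 mm^2
A_total = 8668 + 5185 = 13853 mm^2 = 0.013853 m^2
Weight = rho * A = 7850 * 0.013853 = 108.746 kg/m

108.746 kg/m


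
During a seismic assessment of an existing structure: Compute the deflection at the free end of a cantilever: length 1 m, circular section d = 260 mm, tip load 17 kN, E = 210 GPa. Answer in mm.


I = pi * d^4 / 64 = pi * 260^4 / 64 = 224317569.45 mm^4
L = 1000.0 mm, P = 17000.0 N, E = 210000.0 MPa
delta = P * L^3 / (3 * E * I)
= 17000.0 * 1000.0^3 / (3 * 210000.0 * 224317569.45)
= 0.1203 mm

0.1203 mm


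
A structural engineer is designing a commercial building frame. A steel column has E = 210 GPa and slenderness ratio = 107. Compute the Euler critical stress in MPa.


sigma_cr = pi^2 * E / lambda^2
= 9.8696 * 210000.0 / 107^2
= 9.8696 * 210000.0 / 11449
= 181.0304 MPa

181.0304 MPa


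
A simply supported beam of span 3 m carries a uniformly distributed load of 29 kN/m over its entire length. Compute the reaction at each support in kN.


Total load = w * L = 29 * 3 = 87 kN
By symmetry, each reaction R = total / 2 = 87 / 2 = 43.5 kN

43.5 kN


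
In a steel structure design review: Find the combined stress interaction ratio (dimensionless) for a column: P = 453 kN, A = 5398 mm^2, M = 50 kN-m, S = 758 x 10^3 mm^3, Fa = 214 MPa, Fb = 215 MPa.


f_a = P / A = 453000.0 / 5398 = 83.92 MPa
f_b = M / S = 50000000.0 / 758000.0 = 65.9631 MPa
Ratio = f_a / Fa + f_b / Fb
= 83.92 / 214 + 65.9631 / 215
= 0.699 (dimensionless)

0.699 (dimensionless)


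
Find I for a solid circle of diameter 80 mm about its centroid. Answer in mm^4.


r = d / 2 = 80 / 2 = 40.0 mm
I = pi * r^4 / 4 = pi * 40.0^4 / 4
= 2010619.3 mm^4

2010619.3 mm^4


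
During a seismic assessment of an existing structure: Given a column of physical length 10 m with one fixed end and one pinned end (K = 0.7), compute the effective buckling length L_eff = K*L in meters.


L_eff = K * L
= 0.7 * 10
= 7.0 m

7.0 m


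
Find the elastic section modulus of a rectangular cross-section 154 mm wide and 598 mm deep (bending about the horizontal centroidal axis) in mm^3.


S = b * h^2 / 6
= 154 * 598^2 / 6
= 154 * 357604 / 6
= 9178502.67 mm^3

9178502.67 mm^3


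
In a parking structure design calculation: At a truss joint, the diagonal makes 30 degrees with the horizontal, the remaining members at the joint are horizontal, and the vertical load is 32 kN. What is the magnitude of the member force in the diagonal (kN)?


At the joint, only the diagonal has a vertical component, so vertical equilibrium gives:
F * sin(30) = 32
F = 32 / sin(30)
= 32 / 0.5
= 64.0 kN

64.0 kN


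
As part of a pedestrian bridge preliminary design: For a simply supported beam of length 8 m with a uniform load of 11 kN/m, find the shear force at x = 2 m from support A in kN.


R_A = w * L / 2 = 11 * 8 / 2 = 44.0 kN
V(x) = R_A - w * x = 44.0 - 11 * 2
= 22.0 kN

22.0 kN


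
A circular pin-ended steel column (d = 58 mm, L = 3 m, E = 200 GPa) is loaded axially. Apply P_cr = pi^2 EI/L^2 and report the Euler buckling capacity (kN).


I = pi * d^4 / 64 = 555497.2 mm^4
L = 3000.0 mm
P_cr = pi^2 * E * I / L^2
= 9.8696 * 200000.0 * 555497.2 / 3000.0^2
= 121834.17 N = 121.8342 kN

121.8342 kN


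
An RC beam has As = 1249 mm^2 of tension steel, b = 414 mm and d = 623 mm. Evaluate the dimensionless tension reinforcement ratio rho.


rho = As / (b * d)
= 1249 / (414 * 623)
= 1249 / 257922
= 0.004843 (dimensionless)

0.004843 (dimensionless)


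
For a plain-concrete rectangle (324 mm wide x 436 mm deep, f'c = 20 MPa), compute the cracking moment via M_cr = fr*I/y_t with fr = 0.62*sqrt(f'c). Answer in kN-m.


fr = 0.62 * sqrt(20) = 0.62 * 4.4721 = 2.7727 MPa
I = 324 * 436^3 / 12 = 2237810112.0 mm^4
y_t = 218.0 mm
M_cr = fr * I / y_t = 2.7727 * 2237810112.0 / 218.0 N-mm
= 28.4625 kN-m

28.4625 kN-m


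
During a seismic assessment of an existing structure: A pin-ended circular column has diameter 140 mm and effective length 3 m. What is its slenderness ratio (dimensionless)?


Radius of gyration r = d / 4 = 140 / 4 = 35.0 mm
L_eff = 3000.0 mm
Slenderness ratio = L / r = 3000.0 / 35.0 = 85.71 (dimensionless)

85.71 (dimensionless)


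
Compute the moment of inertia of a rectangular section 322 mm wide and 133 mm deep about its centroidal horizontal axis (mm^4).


I = b * h^3 / 12
= 322 * 133^3 / 12
= 322 * 2352637 / 12
= 63129092.83 mm^4

63129092.83 mm^4


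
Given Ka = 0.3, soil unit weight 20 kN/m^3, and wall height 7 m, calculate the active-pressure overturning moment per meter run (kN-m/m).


Pa = 0.5 * Ka * gamma * H^2
= 0.5 * 0.3 * 20 * 7^2
= 147.0 kN/m
Arm = H / 3 = 7 / 3 = 2.3333 m
Mo = Pa * arm = Pa * H / 3 = 147.0 * 7 / 3 = 343.0 kN-m/m

343.0 kN-m/m


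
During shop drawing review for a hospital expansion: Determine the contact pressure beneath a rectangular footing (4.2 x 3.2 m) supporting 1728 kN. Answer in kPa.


A = 4.2 * 3.2 = 13.44 m^2
q = P / A = 1728 / 13.44
= 128.5714 kPa

128.5714 kPa


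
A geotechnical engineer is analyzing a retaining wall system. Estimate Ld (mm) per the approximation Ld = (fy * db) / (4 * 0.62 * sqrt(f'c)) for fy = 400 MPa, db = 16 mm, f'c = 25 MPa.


Ld = (fy * db) / (4 * 0.62 * sqrt(f'c))
= (400 * 16) / (4 * 0.62 * sqrt(25))
= 6400 / 12.4
= 516.13 mm

516.13 mm


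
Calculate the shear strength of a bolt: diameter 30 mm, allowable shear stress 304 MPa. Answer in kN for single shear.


A = pi * d^2 / 4 = pi * 30^2 / 4 = 706.8583 mm^2
V = f_v * A / 1000 = 304 * 706.8583 / 1000
= 214.8849 kN

214.8849 kN


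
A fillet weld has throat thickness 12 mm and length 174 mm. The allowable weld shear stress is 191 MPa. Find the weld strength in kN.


Strength = throat * length * allowable stress
= 12 * 174 * 191 N
= 398808 N
= 398.81 kN

398.81 kN


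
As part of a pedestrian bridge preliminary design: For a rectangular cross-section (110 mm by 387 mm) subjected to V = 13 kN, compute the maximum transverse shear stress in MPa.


A = b * h = 110 * 387 = 42570 mm^2
V = 13 kN = 13000.0 N
tau_max = 1.5 * V / A = 1.5 * 13000.0 / 42570
= 0.4581 MPa

0.4581 MPa


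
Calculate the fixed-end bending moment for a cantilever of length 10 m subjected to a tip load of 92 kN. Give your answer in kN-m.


For a cantilever with a point load at the free end:
M_max = P * L = 92 * 10 = 920 kN-m

920 kN-m


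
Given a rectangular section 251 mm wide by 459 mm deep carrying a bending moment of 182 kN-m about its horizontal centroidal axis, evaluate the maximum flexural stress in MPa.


I = b * h^3 / 12 = 251 * 459^3 / 12 = 2022695610.75 mm^4
y = h / 2 = 459 / 2 = 229.5 mm
M = 182 kN-m = 182000000.0 N-mm
sigma = M * y / I = 182000000.0 * 229.5 / 2022695610.75
= 20.65 MPa

20.65 MPa


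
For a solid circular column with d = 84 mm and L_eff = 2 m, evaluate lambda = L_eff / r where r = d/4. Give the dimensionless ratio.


Radius of gyration r = d / 4 = 84 / 4 = 21.0 mm
L_eff = 2000.0 mm
Slenderness ratio = L / r = 2000.0 / 21.0 = 95.24 (dimensionless)

95.24 (dimensionless)


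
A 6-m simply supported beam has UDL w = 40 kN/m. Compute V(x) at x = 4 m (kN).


R_A = w * L / 2 = 40 * 6 / 2 = 120.0 kN
V(x) = R_A - w * x = 120.0 - 40 * 4
= -40.0 kN

-40.0 kN


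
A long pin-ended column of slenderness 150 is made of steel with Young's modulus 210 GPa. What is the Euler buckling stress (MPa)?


sigma_cr = pi^2 * E / lambda^2
= 9.8696 * 210000.0 / 150^2
= 9.8696 * 210000.0 / 22500
= 92.1163 MPa

92.1163 MPa


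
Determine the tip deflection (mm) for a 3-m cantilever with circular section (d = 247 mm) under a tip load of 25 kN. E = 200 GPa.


I = pi * d^4 / 64 = pi * 247^4 / 64 = 182708062.3 mm^4
L = 3000.0 mm, P = 25000.0 N, E = 200000.0 MPa
delta = P * L^3 / (3 * E * I)
= 25000.0 * 3000.0^3 / (3 * 200000.0 * 182708062.3)
= 6.1574 mm

6.1574 mm


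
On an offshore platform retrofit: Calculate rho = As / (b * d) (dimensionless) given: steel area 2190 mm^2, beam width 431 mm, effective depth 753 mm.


rho = As / (b * d)
= 2190 / (431 * 753)
= 2190 / 324543
= 0.006748 (dimensionless)

0.006748 (dimensionless)


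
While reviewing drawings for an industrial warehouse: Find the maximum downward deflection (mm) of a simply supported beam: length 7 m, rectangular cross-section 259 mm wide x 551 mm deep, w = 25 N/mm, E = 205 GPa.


I = 259 * 551^3 / 12 = 3610549592.42 mm^4
L = 7000.0 mm, w = 25 N/mm, E = 205000.0 MPa
delta = 5 * w * L^4 / (384 * E * I)
= 5 * 25 * 7000.0^4 / (384 * 205000.0 * 3610549592.42)
= 1.056 mm

1.056 mm


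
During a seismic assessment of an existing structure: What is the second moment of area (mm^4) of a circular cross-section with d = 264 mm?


r = d / 2 = 264 / 2 = 132.0 mm
I = pi * r^4 / 4 = pi * 132.0^4 / 4
= 238443564.89 mm^4

238443564.89 mm^4
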